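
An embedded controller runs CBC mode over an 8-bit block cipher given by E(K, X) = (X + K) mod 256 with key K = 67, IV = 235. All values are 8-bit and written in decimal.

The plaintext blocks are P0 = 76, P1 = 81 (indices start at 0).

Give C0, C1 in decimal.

C0 = 234, C1 = 254

CBC encryption: C_i = E(K, P_i ⊕ C_{i−1}), with C_{−1} = IV.
C0: P0 ⊕ 235 = 167; E(K, 167) = 234.
C1: P1 ⊕ 234 = 187; E(K, 187) = 254.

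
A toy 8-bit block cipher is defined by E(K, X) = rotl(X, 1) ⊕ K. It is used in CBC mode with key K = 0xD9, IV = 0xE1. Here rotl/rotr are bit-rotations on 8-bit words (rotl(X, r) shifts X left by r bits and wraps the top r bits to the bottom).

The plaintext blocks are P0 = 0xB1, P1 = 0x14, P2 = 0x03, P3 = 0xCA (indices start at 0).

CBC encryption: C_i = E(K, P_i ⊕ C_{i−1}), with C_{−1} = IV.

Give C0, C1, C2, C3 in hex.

C0: P0 ⊕ 0xE1 = 0x50; E(K, 0x50) = 0x79.
C1: P1 ⊕ 0x79 = 0x6D; E(K, 0x6D) = 0x03.
C2: P2 ⊕ 0x03 = 0x00; E(K, 0x00) = 0xD9.
C3: P3 ⊕ 0xD9 = 0x13; E(K, 0x13) = 0xFF.

C0 = 0x79, C1 = 0x03, C2 = 0xD9, C3 = 0xFF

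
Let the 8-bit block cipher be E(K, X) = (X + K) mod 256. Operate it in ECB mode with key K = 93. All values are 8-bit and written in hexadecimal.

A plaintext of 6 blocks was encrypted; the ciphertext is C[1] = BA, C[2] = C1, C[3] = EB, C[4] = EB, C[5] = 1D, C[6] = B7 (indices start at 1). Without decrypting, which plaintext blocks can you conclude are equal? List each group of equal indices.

P[3] = P[4]

ECB encrypts each block independently with the same key, so equal ciphertext blocks imply equal plaintext blocks.
C[3] = C[4] = EB, so P[3] = P[4].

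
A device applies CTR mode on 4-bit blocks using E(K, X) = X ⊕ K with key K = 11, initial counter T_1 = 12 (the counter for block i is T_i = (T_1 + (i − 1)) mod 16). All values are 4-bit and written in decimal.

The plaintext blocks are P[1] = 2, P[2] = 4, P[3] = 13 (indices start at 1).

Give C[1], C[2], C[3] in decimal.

C[1] = 5, C[2] = 2, C[3] = 8

CTR encryption: S_i = E(K, T_i) where T_i is the counter for block i; C_i = P_i ⊕ S_i.
C[1]: T = 12, S = E(K, T) = 7; 2 ⊕ 7 = 5.
C[2]: T = 13, S = E(K, T) = 6; 4 ⊕ 6 = 2.
C[3]: T = 14, S = E(K, T) = 5; 13 ⊕ 5 = 8.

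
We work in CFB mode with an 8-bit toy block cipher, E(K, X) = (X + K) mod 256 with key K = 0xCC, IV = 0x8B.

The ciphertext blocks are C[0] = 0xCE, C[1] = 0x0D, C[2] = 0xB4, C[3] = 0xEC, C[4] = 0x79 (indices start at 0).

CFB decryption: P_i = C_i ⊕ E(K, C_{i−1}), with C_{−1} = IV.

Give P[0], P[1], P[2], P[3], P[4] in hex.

P[0] = 0x99, P[1] = 0x97, P[2] = 0x6D, P[3] = 0x6C, P[4] = 0xC1

P[0]: E(K, 0x8B) = 0x57; 0xCE ⊕ 0x57 = 0x99.
P[1]: E(K, 0xCE) = 0x9A; 0x0D ⊕ 0x9A = 0x97.
P[2]: E(K, 0x0D) = 0xD9; 0xB4 ⊕ 0xD9 = 0x6D.
P[3]: E(K, 0xB4) = 0x80; 0xEC ⊕ 0x80 = 0x6C.
P[4]: E(K, 0xEC) = 0xB8; 0x79 ⊕ 0xB8 = 0xC1.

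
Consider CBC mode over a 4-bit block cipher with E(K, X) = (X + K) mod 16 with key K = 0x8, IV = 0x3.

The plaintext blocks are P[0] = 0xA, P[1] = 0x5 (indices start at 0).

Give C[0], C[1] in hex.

CBC encryption: C_i = E(K, P_i ⊕ C_{i−1}), with C_{−1} = IV.
C[0]: P[0] ⊕ 0x3 = 0x9; E(K, 0x9) = 0x1.
C[1]: P[1] ⊕ 0x1 = 0x4; E(K, 0x4) = 0xC.

C[0] = 0x1, C[1] = 0xC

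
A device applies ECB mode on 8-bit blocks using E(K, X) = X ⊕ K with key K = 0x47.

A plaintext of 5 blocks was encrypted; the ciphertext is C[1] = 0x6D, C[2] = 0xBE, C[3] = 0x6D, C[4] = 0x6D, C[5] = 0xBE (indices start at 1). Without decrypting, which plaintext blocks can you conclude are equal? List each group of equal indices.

P[1] = P[3] = P[4]; P[2] = P[5]

ECB encrypts each block independently with the same key, so equal ciphertext blocks imply equal plaintext blocks.
C[1] = C[3] = C[4] = 0x6D, so P[1] = P[3] = P[4].
C[2] = C[5] = 0xBE, so P[2] = P[5].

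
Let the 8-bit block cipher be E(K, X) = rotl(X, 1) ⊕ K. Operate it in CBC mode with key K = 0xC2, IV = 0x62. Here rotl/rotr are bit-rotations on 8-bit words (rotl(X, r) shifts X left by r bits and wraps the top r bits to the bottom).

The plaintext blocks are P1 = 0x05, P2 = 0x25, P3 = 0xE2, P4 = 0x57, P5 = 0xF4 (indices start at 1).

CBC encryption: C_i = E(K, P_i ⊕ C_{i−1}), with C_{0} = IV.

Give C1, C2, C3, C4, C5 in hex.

C1: P1 ⊕ 0x62 = 0x67; E(K, 0x67) = 0x0C.
C2: P2 ⊕ 0x0C = 0x29; E(K, 0x29) = 0x90.
C3: P3 ⊕ 0x90 = 0x72; E(K, 0x72) = 0x26.
C4: P4 ⊕ 0x26 = 0x71; E(K, 0x71) = 0x20.
C5: P5 ⊕ 0x20 = 0xD4; E(K, 0xD4) = 0x6B.

C1 = 0x0C, C2 = 0x90, C3 = 0x26, C4 = 0x20, C5 = 0x6B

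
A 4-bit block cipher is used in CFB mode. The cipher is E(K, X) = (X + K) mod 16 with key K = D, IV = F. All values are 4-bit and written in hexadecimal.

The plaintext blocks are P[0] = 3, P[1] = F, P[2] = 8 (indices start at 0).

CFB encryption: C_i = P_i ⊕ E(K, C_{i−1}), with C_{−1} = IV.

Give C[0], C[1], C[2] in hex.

C[0] = F, C[1] = 3, C[2] = 8

C[0]: E(K, F) = C; 3 ⊕ C = F.
C[1]: E(K, F) = C; F ⊕ C = 3.
C[2]: E(K, 3) = 0; 8 ⊕ 0 = 8.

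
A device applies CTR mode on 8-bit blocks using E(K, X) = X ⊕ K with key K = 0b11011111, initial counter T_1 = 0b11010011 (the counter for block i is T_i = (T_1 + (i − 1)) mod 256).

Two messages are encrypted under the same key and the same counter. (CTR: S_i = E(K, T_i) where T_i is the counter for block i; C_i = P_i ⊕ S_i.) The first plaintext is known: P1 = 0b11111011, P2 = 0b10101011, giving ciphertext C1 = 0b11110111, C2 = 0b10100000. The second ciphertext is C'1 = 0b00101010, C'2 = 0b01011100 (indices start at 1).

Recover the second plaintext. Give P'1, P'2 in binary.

P'1 = 0b00100110, P'2 = 0b01010111

In CTR with a reused counter, both messages share the same keystream S_i, so C_i ⊕ C'_i = P_i ⊕ P'_i and thus P'_i = P_i ⊕ C_i ⊕ C'_i.
P'1: 0b11111011 ⊕ 0b11110111 ⊕ 0b00101010 = 0b00100110.
P'2: 0b10101011 ⊕ 0b10100000 ⊕ 0b01011100 = 0b01010111.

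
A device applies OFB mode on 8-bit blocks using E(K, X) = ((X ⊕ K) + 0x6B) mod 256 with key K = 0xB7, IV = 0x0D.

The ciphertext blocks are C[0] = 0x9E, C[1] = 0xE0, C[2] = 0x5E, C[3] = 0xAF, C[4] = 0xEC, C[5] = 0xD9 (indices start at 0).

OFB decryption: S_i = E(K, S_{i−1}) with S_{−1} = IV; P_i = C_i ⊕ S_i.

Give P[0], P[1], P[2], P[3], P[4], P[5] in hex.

P[0]: S = E(K, 0x0D) = 0x25; 0x9E ⊕ 0x25 = 0xBB.
P[1]: S = E(K, 0x25) = 0xFD; 0xE0 ⊕ 0xFD = 0x1D.
P[2]: S = E(K, 0xFD) = 0xB5; 0x5E ⊕ 0xB5 = 0xEB.
P[3]: S = E(K, 0xB5) = 0x6D; 0xAF ⊕ 0x6D = 0xC2.
P[4]: S = E(K, 0x6D) = 0x45; 0xEC ⊕ 0x45 = 0xA9.
P[5]: S = E(K, 0x45) = 0x5D; 0xD9 ⊕ 0x5D = 0x84.

P[0] = 0xBB, P[1] = 0x1D, P[2] = 0xEB, P[3] = 0xC2, P[4] = 0xA9, P[5] = 0x84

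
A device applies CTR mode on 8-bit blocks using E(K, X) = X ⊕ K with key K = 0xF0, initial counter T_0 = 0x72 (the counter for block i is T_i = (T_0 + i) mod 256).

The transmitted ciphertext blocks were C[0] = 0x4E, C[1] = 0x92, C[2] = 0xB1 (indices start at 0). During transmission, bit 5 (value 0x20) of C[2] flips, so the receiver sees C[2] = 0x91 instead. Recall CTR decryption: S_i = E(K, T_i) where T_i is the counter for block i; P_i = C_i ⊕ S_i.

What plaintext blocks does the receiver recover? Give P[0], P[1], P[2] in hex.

Only C[2] changed, to 0x91. In CTR, a change in C_i flips the same bit in P_i only; the keystream is unaffected. Decrypting the received ciphertext:
P[0]: T = 0x72, S = E(K, T) = 0x82; 0x4E ⊕ 0x82 = 0xCC.
P[1]: T = 0x73, S = E(K, T) = 0x83; 0x92 ⊕ 0x83 = 0x11.
P[2]: T = 0x74, S = E(K, T) = 0x84; 0x91 ⊕ 0x84 = 0x15.
Blocks that differ from the original plaintext: P[2].

P[0] = 0xCC, P[1] = 0x11, P[2] = 0x15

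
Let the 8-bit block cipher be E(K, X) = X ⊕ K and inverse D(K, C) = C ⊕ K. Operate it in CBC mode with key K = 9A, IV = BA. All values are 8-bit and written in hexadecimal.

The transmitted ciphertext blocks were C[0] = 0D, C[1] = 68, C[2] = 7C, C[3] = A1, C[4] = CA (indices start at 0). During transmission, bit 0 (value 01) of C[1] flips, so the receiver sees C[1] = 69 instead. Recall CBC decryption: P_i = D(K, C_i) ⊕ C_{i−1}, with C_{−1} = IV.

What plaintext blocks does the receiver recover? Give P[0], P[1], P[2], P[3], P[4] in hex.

Only C[1] changed, to 69. In CBC, a change in C_i garbles P_i and flips the same bit in P_{i+1}. Decrypting the received ciphertext:
P[0]: D(K, 0D) = 97; 97 ⊕ BA = 2D.
P[1]: D(K, 69) = F3; F3 ⊕ 0D = FE.
P[2]: D(K, 7C) = E6; E6 ⊕ 69 = 8F.
P[3]: D(K, A1) = 3B; 3B ⊕ 7C = 47.
P[4]: D(K, CA) = 50; 50 ⊕ A1 = F1.
Blocks that differ from the original plaintext: P[1], P[2].

P[0] = 2D, P[1] = FE, P[2] = 8F, P[3] = 47, P[4] = F1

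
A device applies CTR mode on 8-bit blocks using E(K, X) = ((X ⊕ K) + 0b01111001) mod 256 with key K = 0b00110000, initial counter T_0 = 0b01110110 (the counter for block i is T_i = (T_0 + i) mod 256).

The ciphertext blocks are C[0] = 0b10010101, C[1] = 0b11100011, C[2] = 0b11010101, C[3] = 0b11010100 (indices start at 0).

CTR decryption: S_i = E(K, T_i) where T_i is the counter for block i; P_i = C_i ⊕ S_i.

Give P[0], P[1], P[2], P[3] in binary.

P[0]: T = 0b01110110, S = E(K, T) = 0b10111111; 0b10010101 ⊕ 0b10111111 = 0b00101010.
P[1]: T = 0b01110111, S = E(K, T) = 0b11000000; 0b11100011 ⊕ 0b11000000 = 0b00100011.
P[2]: T = 0b01111000, S = E(K, T) = 0b11000001; 0b11010101 ⊕ 0b11000001 = 0b00010100.
P[3]: T = 0b01111001, S = E(K, T) = 0b11000010; 0b11010100 ⊕ 0b11000010 = 0b00010110.

P[0] = 0b00101010, P[1] = 0b00100011, P[2] = 0b00010100, P[3] = 0b00010110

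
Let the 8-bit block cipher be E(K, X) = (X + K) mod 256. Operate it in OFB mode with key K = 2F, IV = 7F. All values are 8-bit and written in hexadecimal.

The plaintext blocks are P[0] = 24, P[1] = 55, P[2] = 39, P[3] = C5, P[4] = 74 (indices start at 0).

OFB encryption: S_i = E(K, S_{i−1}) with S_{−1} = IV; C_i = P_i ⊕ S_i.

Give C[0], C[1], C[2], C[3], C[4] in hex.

C[0] = 8A, C[1] = 88, C[2] = 35, C[3] = FE, C[4] = 1E

C[0]: S = E(K, 7F) = AE; 24 ⊕ AE = 8A.
C[1]: S = E(K, AE) = DD; 55 ⊕ DD = 88.
C[2]: S = E(K, DD) = 0C; 39 ⊕ 0C = 35.
C[3]: S = E(K, 0C) = 3B; C5 ⊕ 3B = FE.
C[4]: S = E(K, 3B) = 6A; 74 ⊕ 6A = 1E.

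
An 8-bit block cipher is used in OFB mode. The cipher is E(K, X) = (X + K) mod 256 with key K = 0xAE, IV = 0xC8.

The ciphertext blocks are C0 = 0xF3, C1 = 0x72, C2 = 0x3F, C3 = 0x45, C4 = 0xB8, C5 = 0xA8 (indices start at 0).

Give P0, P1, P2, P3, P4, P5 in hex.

OFB decryption: S_i = E(K, S_{i−1}) with S_{−1} = IV; P_i = C_i ⊕ S_i.
P0: S = E(K, 0xC8) = 0x76; 0xF3 ⊕ 0x76 = 0x85.
P1: S = E(K, 0x76) = 0x24; 0x72 ⊕ 0x24 = 0x56.
P2: S = E(K, 0x24) = 0xD2; 0x3F ⊕ 0xD2 = 0xED.
P3: S = E(K, 0xD2) = 0x80; 0x45 ⊕ 0x80 = 0xC5.
P4: S = E(K, 0x80) = 0x2E; 0xB8 ⊕ 0x2E = 0x96.
P5: S = E(K, 0x2E) = 0xDC; 0xA8 ⊕ 0xDC = 0x74.

P0 = 0x85, P1 = 0x56, P2 = 0xED, P3 = 0xC5, P4 = 0x96, P5 = 0x74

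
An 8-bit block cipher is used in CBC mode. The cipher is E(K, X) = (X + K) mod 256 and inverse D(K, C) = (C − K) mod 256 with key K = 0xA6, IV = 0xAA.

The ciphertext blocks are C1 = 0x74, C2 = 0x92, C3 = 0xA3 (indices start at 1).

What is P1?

CBC decryption: P_i = D(K, C_i) ⊕ C_{i−1}, with C_{0} = IV.
P1: D(K, 0x74) = 0xCE; 0xCE ⊕ 0xAA = 0x64.

P1 = 0x64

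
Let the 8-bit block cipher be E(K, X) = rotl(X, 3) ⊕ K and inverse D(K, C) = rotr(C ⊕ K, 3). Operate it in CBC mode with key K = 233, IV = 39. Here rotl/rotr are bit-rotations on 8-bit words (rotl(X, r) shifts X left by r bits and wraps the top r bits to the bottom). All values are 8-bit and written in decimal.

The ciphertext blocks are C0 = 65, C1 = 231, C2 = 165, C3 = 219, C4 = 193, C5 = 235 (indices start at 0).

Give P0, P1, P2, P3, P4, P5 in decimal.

P0 = 50, P1 = 128, P2 = 110, P3 = 227, P4 = 222, P5 = 129

CBC decryption: P_i = D(K, C_i) ⊕ C_{i−1}, with C_{−1} = IV.
P0: D(K, 65) = 21; 21 ⊕ 39 = 50.
P1: D(K, 231) = 193; 193 ⊕ 65 = 128.
P2: D(K, 165) = 137; 137 ⊕ 231 = 110.
P3: D(K, 219) = 70; 70 ⊕ 165 = 227.
P4: D(K, 193) = 5; 5 ⊕ 219 = 222.
P5: D(K, 235) = 64; 64 ⊕ 193 = 129.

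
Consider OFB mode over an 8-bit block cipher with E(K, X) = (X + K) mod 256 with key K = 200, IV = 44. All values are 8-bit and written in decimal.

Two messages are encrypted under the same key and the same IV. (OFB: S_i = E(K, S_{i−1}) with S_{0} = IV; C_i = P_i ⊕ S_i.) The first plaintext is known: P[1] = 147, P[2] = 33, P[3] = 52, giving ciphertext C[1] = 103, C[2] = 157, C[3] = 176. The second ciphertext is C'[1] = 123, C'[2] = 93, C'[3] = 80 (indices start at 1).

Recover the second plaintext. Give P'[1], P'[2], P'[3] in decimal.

P'[1] = 143, P'[2] = 225, P'[3] = 212

In OFB with a reused IV, both messages share the same keystream S_i, so C_i ⊕ C'_i = P_i ⊕ P'_i and thus P'_i = P_i ⊕ C_i ⊕ C'_i.
P'[1]: 147 ⊕ 103 ⊕ 123 = 143.
P'[2]: 33 ⊕ 157 ⊕ 93 = 225.
P'[3]: 52 ⊕ 176 ⊕ 80 = 212.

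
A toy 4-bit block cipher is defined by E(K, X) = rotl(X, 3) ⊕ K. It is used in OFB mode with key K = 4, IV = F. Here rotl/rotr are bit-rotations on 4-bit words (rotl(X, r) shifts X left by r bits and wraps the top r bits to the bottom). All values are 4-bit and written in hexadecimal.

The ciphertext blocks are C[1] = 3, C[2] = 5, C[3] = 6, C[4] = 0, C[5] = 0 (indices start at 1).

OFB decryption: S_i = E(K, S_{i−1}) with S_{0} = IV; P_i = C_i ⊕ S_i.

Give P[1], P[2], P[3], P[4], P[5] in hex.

P[1]: S = E(K, F) = B; 3 ⊕ B = 8.
P[2]: S = E(K, B) = 9; 5 ⊕ 9 = C.
P[3]: S = E(K, 9) = 8; 6 ⊕ 8 = E.
P[4]: S = E(K, 8) = 0; 0 ⊕ 0 = 0.
P[5]: S = E(K, 0) = 4; 0 ⊕ 4 = 4.

P[1] = 8, P[2] = C, P[3] = E, P[4] = 0, P[5] = 4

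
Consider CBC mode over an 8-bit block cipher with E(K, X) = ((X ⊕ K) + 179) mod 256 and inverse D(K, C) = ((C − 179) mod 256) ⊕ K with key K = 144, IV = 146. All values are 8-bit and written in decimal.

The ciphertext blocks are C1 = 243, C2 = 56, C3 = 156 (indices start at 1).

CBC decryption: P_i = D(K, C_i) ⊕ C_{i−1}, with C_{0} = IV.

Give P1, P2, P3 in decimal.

P1 = 66, P2 = 230, P3 = 65

P1: D(K, 243) = 208; 208 ⊕ 146 = 66.
P2: D(K, 56) = 21; 21 ⊕ 243 = 230.
P3: D(K, 156) = 121; 121 ⊕ 56 = 65.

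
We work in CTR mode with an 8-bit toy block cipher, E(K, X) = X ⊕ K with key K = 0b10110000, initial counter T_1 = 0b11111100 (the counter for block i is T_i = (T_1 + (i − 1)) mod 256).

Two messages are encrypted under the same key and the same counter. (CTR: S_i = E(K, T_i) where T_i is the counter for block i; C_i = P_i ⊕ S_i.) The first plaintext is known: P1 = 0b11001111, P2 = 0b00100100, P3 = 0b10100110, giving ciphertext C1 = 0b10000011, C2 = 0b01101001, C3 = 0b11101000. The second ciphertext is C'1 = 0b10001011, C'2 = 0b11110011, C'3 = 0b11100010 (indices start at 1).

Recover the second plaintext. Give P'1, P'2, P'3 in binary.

In CTR with a reused counter, both messages share the same keystream S_i, so C_i ⊕ C'_i = P_i ⊕ P'_i and thus P'_i = P_i ⊕ C_i ⊕ C'_i.
P'1: 0b11001111 ⊕ 0b10000011 ⊕ 0b10001011 = 0b11000111.
P'2: 0b00100100 ⊕ 0b01101001 ⊕ 0b11110011 = 0b10111110.
P'3: 0b10100110 ⊕ 0b11101000 ⊕ 0b11100010 = 0b10101100.

P'1 = 0b11000111, P'2 = 0b10111110, P'3 = 0b10101100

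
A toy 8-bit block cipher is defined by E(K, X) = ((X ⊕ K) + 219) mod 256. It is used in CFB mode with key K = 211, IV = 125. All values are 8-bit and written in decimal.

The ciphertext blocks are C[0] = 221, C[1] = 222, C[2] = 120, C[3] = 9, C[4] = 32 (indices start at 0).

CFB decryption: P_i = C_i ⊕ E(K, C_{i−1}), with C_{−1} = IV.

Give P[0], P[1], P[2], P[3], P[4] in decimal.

P[0]: E(K, 125) = 137; 221 ⊕ 137 = 84.
P[1]: E(K, 221) = 233; 222 ⊕ 233 = 55.
P[2]: E(K, 222) = 232; 120 ⊕ 232 = 144.
P[3]: E(K, 120) = 134; 9 ⊕ 134 = 143.
P[4]: E(K, 9) = 181; 32 ⊕ 181 = 149.

P[0] = 84, P[1] = 55, P[2] = 144, P[3] = 143, P[4] = 149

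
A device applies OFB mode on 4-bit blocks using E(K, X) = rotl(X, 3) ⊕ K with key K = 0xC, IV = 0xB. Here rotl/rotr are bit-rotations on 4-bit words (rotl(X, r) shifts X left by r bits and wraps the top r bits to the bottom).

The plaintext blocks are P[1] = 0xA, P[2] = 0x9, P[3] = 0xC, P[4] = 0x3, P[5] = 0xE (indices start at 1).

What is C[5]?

C[5] = 0xF

OFB encryption: S_i = E(K, S_{i−1}) with S_{0} = IV; C_i = P_i ⊕ S_i.
C[1]: S = E(K, 0xB) = 0x1; 0xA ⊕ 0x1 = 0xB.
C[2]: S = E(K, 0x1) = 0x4; 0x9 ⊕ 0x4 = 0xD.
C[3]: S = E(K, 0x4) = 0xE; 0xC ⊕ 0xE = 0x2.
C[4]: S = E(K, 0xE) = 0xB; 0x3 ⊕ 0xB = 0x8.
C[5]: S = E(K, 0xB) = 0x1; 0xE ⊕ 0x1 = 0xF.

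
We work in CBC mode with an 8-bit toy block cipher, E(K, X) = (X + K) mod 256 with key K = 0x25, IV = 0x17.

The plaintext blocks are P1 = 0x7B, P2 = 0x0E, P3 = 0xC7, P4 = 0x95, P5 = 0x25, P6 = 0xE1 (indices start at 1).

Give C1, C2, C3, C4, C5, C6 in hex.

C1 = 0x91, C2 = 0xC4, C3 = 0x28, C4 = 0xE2, C5 = 0xEC, C6 = 0x32

CBC encryption: C_i = E(K, P_i ⊕ C_{i−1}), with C_{0} = IV.
C1: P1 ⊕ 0x17 = 0x6C; E(K, 0x6C) = 0x91.
C2: P2 ⊕ 0x91 = 0x9F; E(K, 0x9F) = 0xC4.
C3: P3 ⊕ 0xC4 = 0x03; E(K, 0x03) = 0x28.
C4: P4 ⊕ 0x28 = 0xBD; E(K, 0xBD) = 0xE2.
C5: P5 ⊕ 0xE2 = 0xC7; E(K, 0xC7) = 0xEC.
C6: P6 ⊕ 0xEC = 0x0D; E(K, 0x0D) = 0x32.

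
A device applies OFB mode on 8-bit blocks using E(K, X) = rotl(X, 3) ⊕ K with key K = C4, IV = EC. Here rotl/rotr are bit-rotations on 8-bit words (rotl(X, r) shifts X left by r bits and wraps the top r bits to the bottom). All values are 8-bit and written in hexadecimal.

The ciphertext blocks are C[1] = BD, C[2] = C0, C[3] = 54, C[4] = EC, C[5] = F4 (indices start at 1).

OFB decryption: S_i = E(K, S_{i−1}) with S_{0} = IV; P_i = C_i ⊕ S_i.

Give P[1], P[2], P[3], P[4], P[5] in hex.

P[1] = 1E, P[2] = 19, P[3] = 5E, P[4] = 78, P[5] = 94

P[1]: S = E(K, EC) = A3; BD ⊕ A3 = 1E.
P[2]: S = E(K, A3) = D9; C0 ⊕ D9 = 19.
P[3]: S = E(K, D9) = 0A; 54 ⊕ 0A = 5E.
P[4]: S = E(K, 0A) = 94; EC ⊕ 94 = 78.
P[5]: S = E(K, 94) = 60; F4 ⊕ 60 = 94.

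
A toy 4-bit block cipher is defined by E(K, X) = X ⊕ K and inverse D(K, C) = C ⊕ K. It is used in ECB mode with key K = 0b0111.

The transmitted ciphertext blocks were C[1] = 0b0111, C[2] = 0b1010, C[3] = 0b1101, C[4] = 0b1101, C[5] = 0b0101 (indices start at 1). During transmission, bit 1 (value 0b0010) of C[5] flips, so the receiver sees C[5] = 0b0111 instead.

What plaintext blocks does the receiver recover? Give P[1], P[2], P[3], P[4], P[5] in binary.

P[1] = 0b0000, P[2] = 0b1101, P[3] = 0b1010, P[4] = 0b1010, P[5] = 0b0000

ECB decryption: P_i = D(K, C_i).
Only C[5] changed, to 0b0111. In ECB, a change in C_i affects only P_i. Decrypting the received ciphertext:
P[1]: D(K, 0b0111) = 0b0000.
P[2]: D(K, 0b1010) = 0b1101.
P[3]: D(K, 0b1101) = 0b1010.
P[4]: D(K, 0b1101) = 0b1010.
P[5]: D(K, 0b0111) = 0b0000.
Blocks that differ from the original plaintext: P[5].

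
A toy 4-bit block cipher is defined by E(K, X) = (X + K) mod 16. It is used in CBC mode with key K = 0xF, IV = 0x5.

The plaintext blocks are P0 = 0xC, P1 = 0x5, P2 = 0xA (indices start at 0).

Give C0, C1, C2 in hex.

C0 = 0x8, C1 = 0xC, C2 = 0x5

CBC encryption: C_i = E(K, P_i ⊕ C_{i−1}), with C_{−1} = IV.
C0: P0 ⊕ 0x5 = 0x9; E(K, 0x9) = 0x8.
C1: P1 ⊕ 0x8 = 0xD; E(K, 0xD) = 0xC.
C2: P2 ⊕ 0xC = 0x6; E(K, 0x6) = 0x5.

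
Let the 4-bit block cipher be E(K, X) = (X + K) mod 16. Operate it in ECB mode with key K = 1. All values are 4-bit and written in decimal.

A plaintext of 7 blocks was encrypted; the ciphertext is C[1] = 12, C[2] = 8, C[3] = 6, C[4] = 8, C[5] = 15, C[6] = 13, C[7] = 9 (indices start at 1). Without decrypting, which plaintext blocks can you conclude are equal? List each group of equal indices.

ECB encrypts each block independently with the same key, so equal ciphertext blocks imply equal plaintext blocks.
C[2] = C[4] = 8, so P[2] = P[4].

P[2] = P[4]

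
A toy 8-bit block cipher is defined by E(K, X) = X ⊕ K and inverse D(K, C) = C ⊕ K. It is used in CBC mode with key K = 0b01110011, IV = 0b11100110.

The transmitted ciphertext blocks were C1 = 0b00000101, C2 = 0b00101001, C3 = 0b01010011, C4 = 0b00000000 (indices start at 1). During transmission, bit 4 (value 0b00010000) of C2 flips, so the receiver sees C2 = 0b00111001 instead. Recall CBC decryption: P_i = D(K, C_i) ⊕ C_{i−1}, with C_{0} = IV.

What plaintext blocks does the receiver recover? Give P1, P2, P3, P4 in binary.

Only C2 changed, to 0b00111001. In CBC, a change in C_i garbles P_i and flips the same bit in P_{i+1}. Decrypting the received ciphertext:
P1: D(K, 0b00000101) = 0b01110110; 0b01110110 ⊕ 0b11100110 = 0b10010000.
P2: D(K, 0b00111001) = 0b01001010; 0b01001010 ⊕ 0b00000101 = 0b01001111.
P3: D(K, 0b01010011) = 0b00100000; 0b00100000 ⊕ 0b00111001 = 0b00011001.
P4: D(K, 0b00000000) = 0b01110011; 0b01110011 ⊕ 0b01010011 = 0b00100000.
Blocks that differ from the original plaintext: P2, P3.

P1 = 0b10010000, P2 = 0b01001111, P3 = 0b00011001, P4 = 0b00100000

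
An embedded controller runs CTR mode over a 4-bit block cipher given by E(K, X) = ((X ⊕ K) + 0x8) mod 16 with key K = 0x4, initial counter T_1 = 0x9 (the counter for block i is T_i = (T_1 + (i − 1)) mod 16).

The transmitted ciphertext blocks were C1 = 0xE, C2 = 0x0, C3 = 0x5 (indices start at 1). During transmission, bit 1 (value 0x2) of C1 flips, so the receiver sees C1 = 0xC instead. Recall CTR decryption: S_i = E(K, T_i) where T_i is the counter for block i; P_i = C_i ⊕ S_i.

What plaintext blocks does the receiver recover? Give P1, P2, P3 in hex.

Only C1 changed, to 0xC. In CTR, a change in C_i flips the same bit in P_i only; the keystream is unaffected. Decrypting the received ciphertext:
P1: T = 0x9, S = E(K, T) = 0x5; 0xC ⊕ 0x5 = 0x9.
P2: T = 0xA, S = E(K, T) = 0x6; 0x0 ⊕ 0x6 = 0x6.
P3: T = 0xB, S = E(K, T) = 0x7; 0x5 ⊕ 0x7 = 0x2.
Blocks that differ from the original plaintext: P1.

P1 = 0x9, P2 = 0x6, P3 = 0x2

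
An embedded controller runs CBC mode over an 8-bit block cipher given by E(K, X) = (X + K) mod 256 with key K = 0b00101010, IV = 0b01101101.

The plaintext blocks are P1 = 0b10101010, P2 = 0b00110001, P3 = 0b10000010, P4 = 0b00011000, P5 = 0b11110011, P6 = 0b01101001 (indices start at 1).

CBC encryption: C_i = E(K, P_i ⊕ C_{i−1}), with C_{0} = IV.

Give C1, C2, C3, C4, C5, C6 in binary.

C1: P1 ⊕ 0b01101101 = 0b11000111; E(K, 0b11000111) = 0b11110001.
C2: P2 ⊕ 0b11110001 = 0b11000000; E(K, 0b11000000) = 0b11101010.
C3: P3 ⊕ 0b11101010 = 0b01101000; E(K, 0b01101000) = 0b10010010.
C4: P4 ⊕ 0b10010010 = 0b10001010; E(K, 0b10001010) = 0b10110100.
C5: P5 ⊕ 0b10110100 = 0b01000111; E(K, 0b01000111) = 0b01110001.
C6: P6 ⊕ 0b01110001 = 0b00011000; E(K, 0b00011000) = 0b01000010.

C1 = 0b11110001, C2 = 0b11101010, C3 = 0b10010010, C4 = 0b10110100, C5 = 0b01110001, C6 = 0b01000010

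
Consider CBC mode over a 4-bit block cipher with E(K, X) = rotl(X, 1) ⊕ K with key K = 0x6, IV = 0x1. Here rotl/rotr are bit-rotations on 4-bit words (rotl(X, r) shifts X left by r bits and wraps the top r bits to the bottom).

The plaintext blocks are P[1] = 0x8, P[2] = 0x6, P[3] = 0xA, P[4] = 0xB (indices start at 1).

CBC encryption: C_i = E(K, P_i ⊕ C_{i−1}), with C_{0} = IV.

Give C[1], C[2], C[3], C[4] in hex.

C[1] = 0x5, C[2] = 0x0, C[3] = 0x3, C[4] = 0x7

C[1]: P[1] ⊕ 0x1 = 0x9; E(K, 0x9) = 0x5.
C[2]: P[2] ⊕ 0x5 = 0x3; E(K, 0x3) = 0x0.
C[3]: P[3] ⊕ 0x0 = 0xA; E(K, 0xA) = 0x3.
C[4]: P[4] ⊕ 0x3 = 0x8; E(K, 0x8) = 0x7.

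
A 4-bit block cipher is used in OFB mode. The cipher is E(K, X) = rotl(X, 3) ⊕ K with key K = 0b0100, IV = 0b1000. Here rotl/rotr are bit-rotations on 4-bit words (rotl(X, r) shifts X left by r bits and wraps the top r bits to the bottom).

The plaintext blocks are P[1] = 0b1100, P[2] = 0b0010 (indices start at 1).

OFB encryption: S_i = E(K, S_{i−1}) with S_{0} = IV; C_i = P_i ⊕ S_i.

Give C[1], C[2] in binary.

C[1]: S = E(K, 0b1000) = 0b0000; 0b1100 ⊕ 0b0000 = 0b1100.
C[2]: S = E(K, 0b0000) = 0b0100; 0b0010 ⊕ 0b0100 = 0b0110.

C[1] = 0b1100, C[2] = 0b0110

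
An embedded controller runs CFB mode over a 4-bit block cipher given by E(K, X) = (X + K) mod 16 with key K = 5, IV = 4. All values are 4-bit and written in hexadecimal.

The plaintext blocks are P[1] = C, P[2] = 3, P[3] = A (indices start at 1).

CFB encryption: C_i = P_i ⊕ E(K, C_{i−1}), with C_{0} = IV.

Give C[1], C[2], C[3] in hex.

C[1] = 5, C[2] = 9, C[3] = 4

C[1]: E(K, 4) = 9; C ⊕ 9 = 5.
C[2]: E(K, 5) = A; 3 ⊕ A = 9.
C[3]: E(K, 9) = E; A ⊕ E = 4.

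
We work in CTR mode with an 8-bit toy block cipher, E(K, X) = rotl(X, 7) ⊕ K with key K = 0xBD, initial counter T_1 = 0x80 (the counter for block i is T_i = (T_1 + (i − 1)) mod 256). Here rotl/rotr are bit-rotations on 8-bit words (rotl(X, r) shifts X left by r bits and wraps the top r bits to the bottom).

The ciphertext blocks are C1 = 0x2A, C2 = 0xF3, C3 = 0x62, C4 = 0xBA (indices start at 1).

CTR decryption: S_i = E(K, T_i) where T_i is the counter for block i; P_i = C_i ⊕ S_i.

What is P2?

P2 = 0x8E

P2: T = 0x81, S = E(K, T) = 0x7D; 0xF3 ⊕ 0x7D = 0x8E.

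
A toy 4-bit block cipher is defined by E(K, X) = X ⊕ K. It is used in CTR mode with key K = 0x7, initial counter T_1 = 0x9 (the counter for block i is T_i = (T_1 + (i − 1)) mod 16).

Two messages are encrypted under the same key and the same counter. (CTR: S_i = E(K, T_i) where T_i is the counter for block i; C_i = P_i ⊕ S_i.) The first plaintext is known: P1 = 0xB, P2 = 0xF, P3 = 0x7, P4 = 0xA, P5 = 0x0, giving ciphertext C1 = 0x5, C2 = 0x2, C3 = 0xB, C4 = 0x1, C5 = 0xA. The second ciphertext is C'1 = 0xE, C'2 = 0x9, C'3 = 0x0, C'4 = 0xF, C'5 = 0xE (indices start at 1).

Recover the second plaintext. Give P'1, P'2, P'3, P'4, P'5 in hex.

In CTR with a reused counter, both messages share the same keystream S_i, so C_i ⊕ C'_i = P_i ⊕ P'_i and thus P'_i = P_i ⊕ C_i ⊕ C'_i.
P'1: 0xB ⊕ 0x5 ⊕ 0xE = 0x0.
P'2: 0xF ⊕ 0x2 ⊕ 0x9 = 0x4.
P'3: 0x7 ⊕ 0xB ⊕ 0x0 = 0xC.
P'4: 0xA ⊕ 0x1 ⊕ 0xF = 0x4.
P'5: 0x0 ⊕ 0xA ⊕ 0xE = 0x4.

P'1 = 0x0, P'2 = 0x4, P'3 = 0xC, P'4 = 0x4, P'5 = 0x4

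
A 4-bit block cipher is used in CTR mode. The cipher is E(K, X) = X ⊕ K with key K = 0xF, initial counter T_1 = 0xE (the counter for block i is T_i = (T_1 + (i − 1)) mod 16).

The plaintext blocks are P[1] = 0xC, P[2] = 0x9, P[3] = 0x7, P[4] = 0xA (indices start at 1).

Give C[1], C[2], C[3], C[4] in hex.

C[1] = 0xD, C[2] = 0x9, C[3] = 0x8, C[4] = 0x4

CTR encryption: S_i = E(K, T_i) where T_i is the counter for block i; C_i = P_i ⊕ S_i.
C[1]: T = 0xE, S = E(K, T) = 0x1; 0xC ⊕ 0x1 = 0xD.
C[2]: T = 0xF, S = E(K, T) = 0x0; 0x9 ⊕ 0x0 = 0x9.
C[3]: T = 0x0, S = E(K, T) = 0xF; 0x7 ⊕ 0xF = 0x8.
C[4]: T = 0x1, S = E(K, T) = 0xE; 0xA ⊕ 0xE = 0x4.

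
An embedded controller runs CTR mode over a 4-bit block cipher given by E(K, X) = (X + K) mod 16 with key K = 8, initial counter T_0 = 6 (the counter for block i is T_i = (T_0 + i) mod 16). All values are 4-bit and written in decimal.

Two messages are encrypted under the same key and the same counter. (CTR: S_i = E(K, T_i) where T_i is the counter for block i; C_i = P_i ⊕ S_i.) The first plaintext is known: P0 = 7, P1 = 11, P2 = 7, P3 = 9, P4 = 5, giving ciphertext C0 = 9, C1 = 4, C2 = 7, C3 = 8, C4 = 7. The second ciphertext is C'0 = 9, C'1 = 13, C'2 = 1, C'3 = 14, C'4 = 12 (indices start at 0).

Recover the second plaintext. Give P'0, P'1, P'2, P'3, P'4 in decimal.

In CTR with a reused counter, both messages share the same keystream S_i, so C_i ⊕ C'_i = P_i ⊕ P'_i and thus P'_i = P_i ⊕ C_i ⊕ C'_i.
P'0: 7 ⊕ 9 ⊕ 9 = 7.
P'1: 11 ⊕ 4 ⊕ 13 = 2.
P'2: 7 ⊕ 7 ⊕ 1 = 1.
P'3: 9 ⊕ 8 ⊕ 14 = 15.
P'4: 5 ⊕ 7 ⊕ 12 = 14.

P'0 = 7, P'1 = 2, P'2 = 1, P'3 = 15, P'4 = 14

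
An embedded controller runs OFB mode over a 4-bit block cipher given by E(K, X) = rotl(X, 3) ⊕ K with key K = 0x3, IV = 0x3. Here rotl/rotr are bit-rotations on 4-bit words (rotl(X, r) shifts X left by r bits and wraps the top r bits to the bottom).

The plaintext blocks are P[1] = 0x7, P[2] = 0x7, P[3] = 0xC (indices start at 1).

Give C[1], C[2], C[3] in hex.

OFB encryption: S_i = E(K, S_{i−1}) with S_{0} = IV; C_i = P_i ⊕ S_i.
C[1]: S = E(K, 0x3) = 0xA; 0x7 ⊕ 0xA = 0xD.
C[2]: S = E(K, 0xA) = 0x6; 0x7 ⊕ 0x6 = 0x1.
C[3]: S = E(K, 0x6) = 0x0; 0xC ⊕ 0x0 = 0xC.

C[1] = 0xD, C[2] = 0x1, C[3] = 0xC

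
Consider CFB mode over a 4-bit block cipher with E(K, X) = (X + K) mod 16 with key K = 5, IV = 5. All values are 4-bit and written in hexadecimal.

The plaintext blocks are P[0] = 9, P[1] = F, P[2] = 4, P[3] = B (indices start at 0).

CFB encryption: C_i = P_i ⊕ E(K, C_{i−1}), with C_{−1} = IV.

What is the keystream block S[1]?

C[0]: E(K, 5) = A; 9 ⊕ A = 3.
C[1]: E(K, 3) = 8; F ⊕ 8 = 7.
So S[1] = 8.

8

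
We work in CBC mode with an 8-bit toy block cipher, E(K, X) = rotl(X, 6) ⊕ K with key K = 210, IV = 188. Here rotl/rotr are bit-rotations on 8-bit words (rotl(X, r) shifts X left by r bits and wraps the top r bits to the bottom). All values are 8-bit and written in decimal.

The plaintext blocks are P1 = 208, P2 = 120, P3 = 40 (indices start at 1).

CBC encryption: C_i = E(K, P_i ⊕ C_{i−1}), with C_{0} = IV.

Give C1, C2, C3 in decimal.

C1 = 201, C2 = 190, C3 = 119

C1: P1 ⊕ 188 = 108; E(K, 108) = 201.
C2: P2 ⊕ 201 = 177; E(K, 177) = 190.
C3: P3 ⊕ 190 = 150; E(K, 150) = 119.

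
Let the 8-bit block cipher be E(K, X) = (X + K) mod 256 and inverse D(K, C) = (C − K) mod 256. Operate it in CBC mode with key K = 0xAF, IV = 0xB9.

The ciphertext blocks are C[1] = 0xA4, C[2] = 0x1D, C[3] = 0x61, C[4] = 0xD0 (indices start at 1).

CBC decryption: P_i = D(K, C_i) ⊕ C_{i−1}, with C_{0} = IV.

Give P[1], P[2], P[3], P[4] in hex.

P[1] = 0x4C, P[2] = 0xCA, P[3] = 0xAF, P[4] = 0x40

P[1]: D(K, 0xA4) = 0xF5; 0xF5 ⊕ 0xB9 = 0x4C.
P[2]: D(K, 0x1D) = 0x6E; 0x6E ⊕ 0xA4 = 0xCA.
P[3]: D(K, 0x61) = 0xB2; 0xB2 ⊕ 0x1D = 0xAF.
P[4]: D(K, 0xD0) = 0x21; 0x21 ⊕ 0x61 = 0x40.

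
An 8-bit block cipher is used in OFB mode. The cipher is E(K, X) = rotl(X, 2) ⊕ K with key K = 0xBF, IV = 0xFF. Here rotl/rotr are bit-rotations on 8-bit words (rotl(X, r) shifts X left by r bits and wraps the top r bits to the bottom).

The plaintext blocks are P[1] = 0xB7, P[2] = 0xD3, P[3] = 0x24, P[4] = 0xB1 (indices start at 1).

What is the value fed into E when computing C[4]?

OFB encryption: S_i = E(K, S_{i−1}) with S_{0} = IV; C_i = P_i ⊕ S_i.
C[1]: S = E(K, 0xFF) = 0x40; 0xB7 ⊕ 0x40 = 0xF7.
C[2]: S = E(K, 0x40) = 0xBE; 0xD3 ⊕ 0xBE = 0x6D.
C[3]: S = E(K, 0xBE) = 0x45; 0x24 ⊕ 0x45 = 0x61.
C[4]: S = E(K, 0x45) = 0xAA; 0xB1 ⊕ 0xAA = 0x1B.
So the input to E for block [4] is 0x45.

0x45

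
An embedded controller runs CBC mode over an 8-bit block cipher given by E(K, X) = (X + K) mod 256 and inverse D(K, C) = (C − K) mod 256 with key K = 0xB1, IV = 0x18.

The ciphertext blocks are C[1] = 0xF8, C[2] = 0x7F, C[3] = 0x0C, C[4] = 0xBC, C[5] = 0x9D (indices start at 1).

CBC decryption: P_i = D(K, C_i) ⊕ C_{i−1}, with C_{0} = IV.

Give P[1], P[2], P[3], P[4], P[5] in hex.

P[1] = 0x5F, P[2] = 0x36, P[3] = 0x24, P[4] = 0x07, P[5] = 0x50

P[1]: D(K, 0xF8) = 0x47; 0x47 ⊕ 0x18 = 0x5F.
P[2]: D(K, 0x7F) = 0xCE; 0xCE ⊕ 0xF8 = 0x36.
P[3]: D(K, 0x0C) = 0x5B; 0x5B ⊕ 0x7F = 0x24.
P[4]: D(K, 0xBC) = 0x0B; 0x0B ⊕ 0x0C = 0x07.
P[5]: D(K, 0x9D) = 0xEC; 0xEC ⊕ 0xBC = 0x50.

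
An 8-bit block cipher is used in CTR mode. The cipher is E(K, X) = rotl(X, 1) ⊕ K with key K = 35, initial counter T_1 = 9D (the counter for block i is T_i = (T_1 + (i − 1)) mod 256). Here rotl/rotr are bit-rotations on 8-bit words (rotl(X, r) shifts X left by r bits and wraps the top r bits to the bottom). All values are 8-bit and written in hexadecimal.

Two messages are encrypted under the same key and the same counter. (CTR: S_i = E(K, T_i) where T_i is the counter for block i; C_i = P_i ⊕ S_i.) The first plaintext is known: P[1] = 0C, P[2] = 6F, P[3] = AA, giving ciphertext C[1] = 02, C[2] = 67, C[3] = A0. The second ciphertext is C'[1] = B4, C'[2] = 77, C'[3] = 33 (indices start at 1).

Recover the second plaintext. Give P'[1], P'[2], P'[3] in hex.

P'[1] = BA, P'[2] = 7F, P'[3] = 39

In CTR with a reused counter, both messages share the same keystream S_i, so C_i ⊕ C'_i = P_i ⊕ P'_i and thus P'_i = P_i ⊕ C_i ⊕ C'_i.
P'[1]: 0C ⊕ 02 ⊕ B4 = BA.
P'[2]: 6F ⊕ 67 ⊕ 77 = 7F.
P'[3]: AA ⊕ A0 ⊕ 33 = 39.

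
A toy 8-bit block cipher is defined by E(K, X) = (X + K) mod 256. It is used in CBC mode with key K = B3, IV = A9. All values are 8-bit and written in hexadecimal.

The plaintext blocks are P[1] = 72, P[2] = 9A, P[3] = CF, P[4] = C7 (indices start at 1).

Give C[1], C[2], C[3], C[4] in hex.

C[1] = 8E, C[2] = C7, C[3] = BB, C[4] = 2F

CBC encryption: C_i = E(K, P_i ⊕ C_{i−1}), with C_{0} = IV.
C[1]: P[1] ⊕ A9 = DB; E(K, DB) = 8E.
C[2]: P[2] ⊕ 8E = 14; E(K, 14) = C7.
C[3]: P[3] ⊕ C7 = 08; E(K, 08) = BB.
C[4]: P[4] ⊕ BB = 7C; E(K, 7C) = 2F.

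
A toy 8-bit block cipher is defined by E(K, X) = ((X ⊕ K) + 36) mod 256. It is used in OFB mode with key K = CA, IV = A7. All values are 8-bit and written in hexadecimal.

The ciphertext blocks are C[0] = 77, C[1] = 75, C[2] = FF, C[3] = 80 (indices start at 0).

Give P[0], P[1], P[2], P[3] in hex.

OFB decryption: S_i = E(K, S_{i−1}) with S_{−1} = IV; P_i = C_i ⊕ S_i.
P[0]: S = E(K, A7) = A3; 77 ⊕ A3 = D4.
P[1]: S = E(K, A3) = 9F; 75 ⊕ 9F = EA.
P[2]: S = E(K, 9F) = 8B; FF ⊕ 8B = 74.
P[3]: S = E(K, 8B) = 77; 80 ⊕ 77 = F7.

P[0] = D4, P[1] = EA, P[2] = 74, P[3] = F7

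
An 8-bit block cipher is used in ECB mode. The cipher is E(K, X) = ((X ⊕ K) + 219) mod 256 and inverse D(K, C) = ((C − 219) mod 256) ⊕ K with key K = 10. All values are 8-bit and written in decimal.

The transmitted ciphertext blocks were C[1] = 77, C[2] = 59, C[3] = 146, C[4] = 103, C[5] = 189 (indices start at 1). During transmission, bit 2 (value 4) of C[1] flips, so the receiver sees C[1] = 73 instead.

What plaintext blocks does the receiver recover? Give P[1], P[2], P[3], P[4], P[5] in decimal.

ECB decryption: P_i = D(K, C_i).
Only C[1] changed, to 73. In ECB, a change in C_i affects only P_i. Decrypting the received ciphertext:
P[1]: D(K, 73) = 100.
P[2]: D(K, 59) = 106.
P[3]: D(K, 146) = 189.
P[4]: D(K, 103) = 134.
P[5]: D(K, 189) = 232.
Blocks that differ from the original plaintext: P[1].

P[1] = 100, P[2] = 106, P[3] = 189, P[4] = 134, P[5] = 232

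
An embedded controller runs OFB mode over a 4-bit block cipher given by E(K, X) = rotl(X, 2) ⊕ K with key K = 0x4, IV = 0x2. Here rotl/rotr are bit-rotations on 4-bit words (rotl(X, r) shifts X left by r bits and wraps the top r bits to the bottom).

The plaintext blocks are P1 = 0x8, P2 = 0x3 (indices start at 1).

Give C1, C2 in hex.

OFB encryption: S_i = E(K, S_{i−1}) with S_{0} = IV; C_i = P_i ⊕ S_i.
C1: S = E(K, 0x2) = 0xC; 0x8 ⊕ 0xC = 0x4.
C2: S = E(K, 0xC) = 0x7; 0x3 ⊕ 0x7 = 0x4.

C1 = 0x4, C2 = 0x4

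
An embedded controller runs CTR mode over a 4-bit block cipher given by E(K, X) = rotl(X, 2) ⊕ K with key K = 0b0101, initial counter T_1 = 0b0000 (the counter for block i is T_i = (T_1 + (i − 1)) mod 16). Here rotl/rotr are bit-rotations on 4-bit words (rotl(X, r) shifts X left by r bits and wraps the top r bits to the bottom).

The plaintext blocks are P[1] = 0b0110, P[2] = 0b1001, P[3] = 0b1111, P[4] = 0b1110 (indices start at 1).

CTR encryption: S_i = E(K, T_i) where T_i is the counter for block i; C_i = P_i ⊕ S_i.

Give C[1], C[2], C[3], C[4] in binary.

C[1] = 0b0011, C[2] = 0b1000, C[3] = 0b0010, C[4] = 0b0111

C[1]: T = 0b0000, S = E(K, T) = 0b0101; 0b0110 ⊕ 0b0101 = 0b0011.
C[2]: T = 0b0001, S = E(K, T) = 0b0001; 0b1001 ⊕ 0b0001 = 0b1000.
C[3]: T = 0b0010, S = E(K, T) = 0b1101; 0b1111 ⊕ 0b1101 = 0b0010.
C[4]: T = 0b0011, S = E(K, T) = 0b1001; 0b1110 ⊕ 0b1001 = 0b0111.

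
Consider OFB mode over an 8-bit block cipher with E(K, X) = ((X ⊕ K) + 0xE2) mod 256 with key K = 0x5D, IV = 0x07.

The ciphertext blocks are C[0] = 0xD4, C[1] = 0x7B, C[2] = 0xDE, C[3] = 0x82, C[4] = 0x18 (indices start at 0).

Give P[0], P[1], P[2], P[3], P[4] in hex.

P[0] = 0xE8, P[1] = 0x38, P[2] = 0xDE, P[3] = 0xBD, P[4] = 0x5C

OFB decryption: S_i = E(K, S_{i−1}) with S_{−1} = IV; P_i = C_i ⊕ S_i.
P[0]: S = E(K, 0x07) = 0x3C; 0xD4 ⊕ 0x3C = 0xE8.
P[1]: S = E(K, 0x3C) = 0x43; 0x7B ⊕ 0x43 = 0x38.
P[2]: S = E(K, 0x43) = 0x00; 0xDE ⊕ 0x00 = 0xDE.
P[3]: S = E(K, 0x00) = 0x3F; 0x82 ⊕ 0x3F = 0xBD.
P[4]: S = E(K, 0x3F) = 0x44; 0x18 ⊕ 0x44 = 0x5C.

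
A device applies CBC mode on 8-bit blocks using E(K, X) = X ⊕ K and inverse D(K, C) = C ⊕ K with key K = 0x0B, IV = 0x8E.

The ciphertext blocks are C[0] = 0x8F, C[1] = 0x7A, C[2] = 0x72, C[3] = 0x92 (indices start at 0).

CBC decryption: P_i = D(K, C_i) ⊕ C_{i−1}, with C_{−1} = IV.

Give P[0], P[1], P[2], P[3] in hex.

P[0] = 0x0A, P[1] = 0xFE, P[2] = 0x03, P[3] = 0xEB

P[0]: D(K, 0x8F) = 0x84; 0x84 ⊕ 0x8E = 0x0A.
P[1]: D(K, 0x7A) = 0x71; 0x71 ⊕ 0x8F = 0xFE.
P[2]: D(K, 0x72) = 0x79; 0x79 ⊕ 0x7A = 0x03.
P[3]: D(K, 0x92) = 0x99; 0x99 ⊕ 0x72 = 0xEB.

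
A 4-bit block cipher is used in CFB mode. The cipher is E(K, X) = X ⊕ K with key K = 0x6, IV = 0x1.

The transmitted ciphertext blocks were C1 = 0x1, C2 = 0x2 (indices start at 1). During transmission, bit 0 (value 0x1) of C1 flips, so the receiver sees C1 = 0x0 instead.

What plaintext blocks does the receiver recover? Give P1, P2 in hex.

P1 = 0x7, P2 = 0x4

CFB decryption: P_i = C_i ⊕ E(K, C_{i−1}), with C_{0} = IV.
Only C1 changed, to 0x0. In CFB, a change in C_i flips the same bit in P_i and garbles P_{i+1}. Decrypting the received ciphertext:
P1: E(K, 0x1) = 0x7; 0x0 ⊕ 0x7 = 0x7.
P2: E(K, 0x0) = 0x6; 0x2 ⊕ 0x6 = 0x4.
Blocks that differ from the original plaintext: P1, P2.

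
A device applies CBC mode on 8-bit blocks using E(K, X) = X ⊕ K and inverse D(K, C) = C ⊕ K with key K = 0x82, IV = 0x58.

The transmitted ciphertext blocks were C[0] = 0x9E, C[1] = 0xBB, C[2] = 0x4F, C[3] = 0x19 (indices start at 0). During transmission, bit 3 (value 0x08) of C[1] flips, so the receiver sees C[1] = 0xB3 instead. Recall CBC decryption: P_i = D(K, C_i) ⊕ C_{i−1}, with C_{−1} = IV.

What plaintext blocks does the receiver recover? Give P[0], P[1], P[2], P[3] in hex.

P[0] = 0x44, P[1] = 0xAF, P[2] = 0x7E, P[3] = 0xD4

Only C[1] changed, to 0xB3. In CBC, a change in C_i garbles P_i and flips the same bit in P_{i+1}. Decrypting the received ciphertext:
P[0]: D(K, 0x9E) = 0x1C; 0x1C ⊕ 0x58 = 0x44.
P[1]: D(K, 0xB3) = 0x31; 0x31 ⊕ 0x9E = 0xAF.
P[2]: D(K, 0x4F) = 0xCD; 0xCD ⊕ 0xB3 = 0x7E.
P[3]: D(K, 0x19) = 0x9B; 0x9B ⊕ 0x4F = 0xD4.
Blocks that differ from the original plaintext: P[1], P[2].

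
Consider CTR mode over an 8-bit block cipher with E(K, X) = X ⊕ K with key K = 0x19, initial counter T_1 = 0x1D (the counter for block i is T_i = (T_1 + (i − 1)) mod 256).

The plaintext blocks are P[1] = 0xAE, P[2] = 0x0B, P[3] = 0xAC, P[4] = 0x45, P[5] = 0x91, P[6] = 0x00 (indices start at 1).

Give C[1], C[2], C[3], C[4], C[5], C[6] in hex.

C[1] = 0xAA, C[2] = 0x0C, C[3] = 0xAA, C[4] = 0x7C, C[5] = 0xA9, C[6] = 0x3B

CTR encryption: S_i = E(K, T_i) where T_i is the counter for block i; C_i = P_i ⊕ S_i.
C[1]: T = 0x1D, S = E(K, T) = 0x04; 0xAE ⊕ 0x04 = 0xAA.
C[2]: T = 0x1E, S = E(K, T) = 0x07; 0x0B ⊕ 0x07 = 0x0C.
C[3]: T = 0x1F, S = E(K, T) = 0x06; 0xAC ⊕ 0x06 = 0xAA.
C[4]: T = 0x20, S = E(K, T) = 0x39; 0x45 ⊕ 0x39 = 0x7C.
C[5]: T = 0x21, S = E(K, T) = 0x38; 0x91 ⊕ 0x38 = 0xA9.
C[6]: T = 0x22, S = E(K, T) = 0x3B; 0x00 ⊕ 0x3B = 0x3B.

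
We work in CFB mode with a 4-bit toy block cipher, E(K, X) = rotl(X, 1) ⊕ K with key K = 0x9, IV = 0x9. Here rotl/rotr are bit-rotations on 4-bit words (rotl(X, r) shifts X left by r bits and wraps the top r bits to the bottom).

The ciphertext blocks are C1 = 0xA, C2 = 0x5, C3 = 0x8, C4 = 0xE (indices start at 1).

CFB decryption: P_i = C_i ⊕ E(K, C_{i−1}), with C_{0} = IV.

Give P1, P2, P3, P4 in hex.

P1 = 0x0, P2 = 0x9, P3 = 0xB, P4 = 0x6

P1: E(K, 0x9) = 0xA; 0xA ⊕ 0xA = 0x0.
P2: E(K, 0xA) = 0xC; 0x5 ⊕ 0xC = 0x9.
P3: E(K, 0x5) = 0x3; 0x8 ⊕ 0x3 = 0xB.
P4: E(K, 0x8) = 0x8; 0xE ⊕ 0x8 = 0x6.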